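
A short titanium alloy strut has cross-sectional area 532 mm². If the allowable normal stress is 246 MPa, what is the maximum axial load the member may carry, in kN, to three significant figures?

131 kN

P_max = σ_allow · A = 246 · 532 = 130900 N = 130.9 kN.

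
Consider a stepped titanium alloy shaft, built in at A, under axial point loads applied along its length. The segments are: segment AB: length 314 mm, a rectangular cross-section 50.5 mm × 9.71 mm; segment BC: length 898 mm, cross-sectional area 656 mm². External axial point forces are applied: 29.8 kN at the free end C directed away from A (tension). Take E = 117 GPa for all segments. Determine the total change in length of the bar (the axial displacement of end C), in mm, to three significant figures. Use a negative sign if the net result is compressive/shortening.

Internal axial forces (sectioning from the free end, tension +): N_BC = 29.8 kN, N_AB = 29.8 kN.
A_AB = 490.4 mm².
δ_AB = 29800·314/(490.4·117000) = 0.1631 mm
δ_BC = 29800·898/(656·117000) = 0.3487 mm
δ = Σδ_i = 0.5118 mm.

0.512 mm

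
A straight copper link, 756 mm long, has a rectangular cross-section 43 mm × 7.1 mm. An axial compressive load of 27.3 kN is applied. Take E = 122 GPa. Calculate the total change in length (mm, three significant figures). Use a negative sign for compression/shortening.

-0.554 mm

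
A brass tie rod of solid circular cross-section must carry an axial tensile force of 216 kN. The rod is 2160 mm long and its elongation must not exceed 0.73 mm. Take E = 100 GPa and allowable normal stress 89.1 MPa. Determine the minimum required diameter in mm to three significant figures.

Required area A ≥ P/σ_allow = 216000/89.1 = 2424 mm².
For a solid circular section, d ≥ √(4A/π) = 55.56 mm.
Elongation limit: A ≥ PL/(Eδ_allow) = 216000·2160/(100000·0.73) = 6391 mm² ⇒ d ≥ 90.21 mm.
The elongation limit governs.

90.2 mm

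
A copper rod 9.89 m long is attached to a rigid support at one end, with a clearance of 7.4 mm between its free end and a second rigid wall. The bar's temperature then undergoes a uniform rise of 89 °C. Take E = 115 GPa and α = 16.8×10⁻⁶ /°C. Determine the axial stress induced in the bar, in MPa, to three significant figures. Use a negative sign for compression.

-85.9 MPa

Free thermal expansion αLΔT = 16.8e-6 · 9890 · 89 = 14.79 mm.
The walls engage after the gap closes; constrained expansion = 14.79 − 7.4 = 7.388 mm.
The walls impose strain ε = −(7.388)/9890 = -7.4697e-04; σ = Eε = 115000 · -7.4697e-04 = -85.9 MPa.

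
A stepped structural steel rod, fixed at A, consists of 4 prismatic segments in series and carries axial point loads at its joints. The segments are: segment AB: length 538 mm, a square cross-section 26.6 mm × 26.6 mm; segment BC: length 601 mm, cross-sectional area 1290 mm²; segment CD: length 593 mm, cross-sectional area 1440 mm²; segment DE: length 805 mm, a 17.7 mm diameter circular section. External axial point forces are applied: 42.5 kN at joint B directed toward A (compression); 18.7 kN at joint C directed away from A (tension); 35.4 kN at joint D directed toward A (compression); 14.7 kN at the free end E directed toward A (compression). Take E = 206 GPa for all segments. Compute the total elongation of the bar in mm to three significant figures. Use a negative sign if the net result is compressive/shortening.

-0.677 mm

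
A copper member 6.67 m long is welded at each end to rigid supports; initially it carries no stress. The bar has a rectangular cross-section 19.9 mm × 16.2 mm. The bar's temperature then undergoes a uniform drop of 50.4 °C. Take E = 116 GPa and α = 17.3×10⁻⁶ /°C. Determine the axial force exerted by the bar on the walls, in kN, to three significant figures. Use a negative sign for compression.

32.6 kN

Free thermal expansion αLΔT = 17.3e-6 · 6670 · -50.4 = -5.816 mm.
The walls impose strain ε = −(-5.816)/6670 = 8.7192e-04; σ = Eε = 116000 · 8.7192e-04 = 101.1 MPa.
Wall reaction R = σ·A = 101.1·322.4 = 32610 N = 32.61 kN.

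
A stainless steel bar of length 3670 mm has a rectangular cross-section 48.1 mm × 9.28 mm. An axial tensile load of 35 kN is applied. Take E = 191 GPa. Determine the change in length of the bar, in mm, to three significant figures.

A = 446.4 mm².
δ_mech = NL/(AE) = 35000·3670/(446.4·191000) = 1.507 mm.

1.51 mm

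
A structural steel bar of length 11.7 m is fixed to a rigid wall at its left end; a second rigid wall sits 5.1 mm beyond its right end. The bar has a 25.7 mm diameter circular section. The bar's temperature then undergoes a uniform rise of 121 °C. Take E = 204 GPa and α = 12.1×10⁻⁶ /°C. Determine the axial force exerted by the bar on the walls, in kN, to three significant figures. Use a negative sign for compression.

Free thermal expansion αLΔT = 12.1e-6 · 11700 · 121 = 17.13 mm.
The walls engage after the gap closes; constrained expansion = 17.13 − 5.1 = 12.03 mm.
The walls impose strain ε = −(12.03)/11700 = -1.0282e-03; σ = Eε = 204000 · -1.0282e-03 = -209.8 MPa.
Wall reaction R = σ·A = -209.8·518.7 = -108800 N = -108.8 kN.

-109 kN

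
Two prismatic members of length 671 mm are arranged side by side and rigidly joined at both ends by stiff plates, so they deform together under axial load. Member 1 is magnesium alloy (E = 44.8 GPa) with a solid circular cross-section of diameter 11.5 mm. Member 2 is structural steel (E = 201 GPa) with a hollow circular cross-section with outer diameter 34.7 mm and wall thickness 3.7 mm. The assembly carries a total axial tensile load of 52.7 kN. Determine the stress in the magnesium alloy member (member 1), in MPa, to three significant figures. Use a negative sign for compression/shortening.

A_1 = 103.9 mm².
A_2 = 360.3 mm².
Equal strain + equilibrium ⇒ each member carries load in proportion to AE: A₁E₁ = 4653000 N, A₂E₂ = 72430000 N, ΣAE = 77080000 N.
σ₁ = P·E₁/ΣAE = 52700·44800/77080000 = 30.63 MPa.

30.6 MPa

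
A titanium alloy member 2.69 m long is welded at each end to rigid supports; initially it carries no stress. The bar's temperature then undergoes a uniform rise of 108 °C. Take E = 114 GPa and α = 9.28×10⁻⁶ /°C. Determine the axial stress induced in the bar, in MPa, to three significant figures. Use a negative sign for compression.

Free thermal expansion αLΔT = 9.28e-6 · 2690 · 108 = 2.696 mm.
The walls impose strain ε = −(2.696)/2690 = -1.0022e-03; σ = Eε = 114000 · -1.0022e-03 = -114.3 MPa.

-114 MPa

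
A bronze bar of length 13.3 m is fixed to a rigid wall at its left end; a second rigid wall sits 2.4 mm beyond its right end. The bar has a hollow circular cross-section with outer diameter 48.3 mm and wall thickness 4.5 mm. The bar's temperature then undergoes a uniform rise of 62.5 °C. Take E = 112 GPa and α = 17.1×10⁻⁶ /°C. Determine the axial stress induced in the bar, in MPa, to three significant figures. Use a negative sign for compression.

-99.5 MPa

Free thermal expansion αLΔT = 17.1e-6 · 13300 · 62.5 = 14.21 mm.
The walls engage after the gap closes; constrained expansion = 14.21 − 2.4 = 11.81 mm.
The walls impose strain ε = −(11.81)/13300 = -8.8830e-04; σ = Eε = 112000 · -8.8830e-04 = -99.49 MPa.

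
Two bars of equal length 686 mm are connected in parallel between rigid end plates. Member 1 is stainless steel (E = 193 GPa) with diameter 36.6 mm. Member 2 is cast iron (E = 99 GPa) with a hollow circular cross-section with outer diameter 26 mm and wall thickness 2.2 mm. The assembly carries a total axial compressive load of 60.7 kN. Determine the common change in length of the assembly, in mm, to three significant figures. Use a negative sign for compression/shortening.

-0.190 mm

A_1 = 1052 mm².
A_2 = 164.5 mm².
Equal strain + equilibrium ⇒ each member carries load in proportion to AE: A₁E₁ = 203100000 N, A₂E₂ = 16280000 N, ΣAE = 219300000 N.
δ = PL/ΣAE = -60700·686/219300000 = -0.1898 mm.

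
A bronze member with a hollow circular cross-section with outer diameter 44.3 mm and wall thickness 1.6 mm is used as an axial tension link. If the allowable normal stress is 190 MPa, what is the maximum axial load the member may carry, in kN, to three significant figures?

40.8 kN

A = 214.6 mm².
P_max = σ_allow · A = 190 · 214.6 = 40780 N = 40.78 kN.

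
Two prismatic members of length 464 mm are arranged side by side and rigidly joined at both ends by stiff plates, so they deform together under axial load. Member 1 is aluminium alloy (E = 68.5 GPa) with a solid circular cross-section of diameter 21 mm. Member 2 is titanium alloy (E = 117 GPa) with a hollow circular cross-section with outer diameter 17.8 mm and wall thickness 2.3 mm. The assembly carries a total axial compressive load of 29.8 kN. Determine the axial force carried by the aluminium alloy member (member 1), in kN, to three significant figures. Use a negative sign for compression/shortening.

A_1 = 346.4 mm².
A_2 = 112 mm².
Equal strain + equilibrium ⇒ each member carries load in proportion to AE: A₁E₁ = 23730000 N, A₂E₂ = 13100000 N, ΣAE = 36830000 N.
F₁ = P·A₁E₁/ΣAE = -29800·23730000/36830000 = -19200 N.

-19.2 kN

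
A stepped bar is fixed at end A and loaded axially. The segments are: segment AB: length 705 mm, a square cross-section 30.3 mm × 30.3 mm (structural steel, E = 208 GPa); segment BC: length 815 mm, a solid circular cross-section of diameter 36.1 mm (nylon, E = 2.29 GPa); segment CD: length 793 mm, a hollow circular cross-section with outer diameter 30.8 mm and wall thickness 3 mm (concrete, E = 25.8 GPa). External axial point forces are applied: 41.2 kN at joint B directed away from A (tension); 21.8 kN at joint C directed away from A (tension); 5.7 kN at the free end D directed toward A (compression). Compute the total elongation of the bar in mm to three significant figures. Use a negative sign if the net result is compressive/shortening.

5.14 mm

Internal axial forces (sectioning from the free end, tension +): N_CD = -5.7 kN, N_BC = 16.1 kN, N_AB = 57.3 kN.
A_AB = 918.1 mm².
A_BC = 1024 mm².
A_CD = 262 mm².
δ_AB = 57300·705/(918.1·208000) = 0.2115 mm
δ_BC = 16100·815/(1024·2290) = 5.598 mm
δ_CD = -5700·793/(262·25800) = -0.6687 mm
δ = Σδ_i = 5.141 mm.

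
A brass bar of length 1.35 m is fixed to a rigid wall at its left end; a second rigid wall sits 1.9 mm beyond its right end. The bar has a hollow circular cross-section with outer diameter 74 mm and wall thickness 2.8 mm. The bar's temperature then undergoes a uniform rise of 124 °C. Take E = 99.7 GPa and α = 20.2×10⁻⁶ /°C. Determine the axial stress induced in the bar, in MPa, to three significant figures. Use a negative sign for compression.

-109 MPa

Free thermal expansion αLΔT = 20.2e-6 · 1350 · 124 = 3.381 mm.
The walls engage after the gap closes; constrained expansion = 3.381 − 1.9 = 1.481 mm.
The walls impose strain ε = −(1.481)/1350 = -1.0974e-03; σ = Eε = 99700 · -1.0974e-03 = -109.4 MPa.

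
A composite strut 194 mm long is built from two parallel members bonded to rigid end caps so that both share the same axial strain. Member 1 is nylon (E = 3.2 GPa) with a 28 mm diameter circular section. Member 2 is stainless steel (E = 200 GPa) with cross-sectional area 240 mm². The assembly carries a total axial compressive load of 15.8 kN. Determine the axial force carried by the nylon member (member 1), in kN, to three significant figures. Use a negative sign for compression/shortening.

A_1 = 615.8 mm².
Equal strain + equilibrium ⇒ each member carries load in proportion to AE: A₁E₁ = 1970000 N, A₂E₂ = 48000000 N, ΣAE = 49970000 N.
F₁ = P·A₁E₁/ΣAE = -15800·1970000/49970000 = -623 N.

-0.623 kN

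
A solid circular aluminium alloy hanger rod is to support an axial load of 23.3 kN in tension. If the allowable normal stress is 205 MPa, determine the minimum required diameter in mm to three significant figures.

Required area A ≥ P/σ_allow = 23300/205 = 113.7 mm².
For a solid circular section, d ≥ √(4A/π) = 12.03 mm.

12.0 mm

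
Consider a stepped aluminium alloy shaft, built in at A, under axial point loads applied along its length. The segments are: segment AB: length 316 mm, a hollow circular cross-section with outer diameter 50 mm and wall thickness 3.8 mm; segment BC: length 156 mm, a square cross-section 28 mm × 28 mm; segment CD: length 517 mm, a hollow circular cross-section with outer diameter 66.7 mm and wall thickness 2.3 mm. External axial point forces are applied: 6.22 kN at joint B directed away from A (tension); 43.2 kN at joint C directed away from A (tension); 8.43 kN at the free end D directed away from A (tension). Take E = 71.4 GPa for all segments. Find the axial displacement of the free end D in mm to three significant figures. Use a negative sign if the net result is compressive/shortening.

0.739 mm

Internal axial forces (sectioning from the free end, tension +): N_CD = 8.43 kN, N_BC = 51.63 kN, N_AB = 57.85 kN.
A_AB = 551.5 mm².
A_BC = 784 mm².
A_CD = 465.3 mm².
δ_AB = 57850·316/(551.5·71400) = 0.4642 mm
δ_BC = 51630·156/(784·71400) = 0.1439 mm
δ_CD = 8430·517/(465.3·71400) = 0.1312 mm
δ = Σδ_i = 0.7393 mm.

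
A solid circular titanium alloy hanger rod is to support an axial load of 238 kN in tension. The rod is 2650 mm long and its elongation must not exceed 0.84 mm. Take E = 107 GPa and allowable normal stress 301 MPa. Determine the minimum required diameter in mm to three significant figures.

94.5 mm

Required area A ≥ P/σ_allow = 238000/301 = 790.7 mm².
For a solid circular section, d ≥ √(4A/π) = 31.73 mm.
Elongation limit: A ≥ PL/(Eδ_allow) = 238000·2650/(107000·0.84) = 7017 mm² ⇒ d ≥ 94.52 mm.
The elongation limit governs.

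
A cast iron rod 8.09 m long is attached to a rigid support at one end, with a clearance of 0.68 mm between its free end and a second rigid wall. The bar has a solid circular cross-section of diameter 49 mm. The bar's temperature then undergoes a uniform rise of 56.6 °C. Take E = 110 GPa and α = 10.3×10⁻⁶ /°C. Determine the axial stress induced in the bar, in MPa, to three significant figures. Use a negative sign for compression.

-54.9 MPa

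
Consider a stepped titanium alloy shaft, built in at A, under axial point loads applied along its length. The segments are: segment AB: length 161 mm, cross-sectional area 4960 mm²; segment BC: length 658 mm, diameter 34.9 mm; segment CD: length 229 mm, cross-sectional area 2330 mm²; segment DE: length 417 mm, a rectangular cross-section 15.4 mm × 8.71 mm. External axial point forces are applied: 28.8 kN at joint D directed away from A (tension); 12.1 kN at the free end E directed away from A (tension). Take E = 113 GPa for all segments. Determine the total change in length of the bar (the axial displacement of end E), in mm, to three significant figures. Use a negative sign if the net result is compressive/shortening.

Internal axial forces (sectioning from the free end, tension +): N_DE = 12.1 kN, N_CD = 40.9 kN, N_BC = 40.9 kN, N_AB = 40.9 kN.
A_BC = 956.6 mm².
A_DE = 134.1 mm².
δ_AB = 40900·161/(4960·113000) = 0.01175 mm
δ_BC = 40900·658/(956.6·113000) = 0.249 mm
δ_CD = 40900·229/(2330·113000) = 0.03557 mm
δ_DE = 12100·417/(134.1·113000) = 0.3329 mm
δ = Σδ_i = 0.6292 mm.

0.629 mm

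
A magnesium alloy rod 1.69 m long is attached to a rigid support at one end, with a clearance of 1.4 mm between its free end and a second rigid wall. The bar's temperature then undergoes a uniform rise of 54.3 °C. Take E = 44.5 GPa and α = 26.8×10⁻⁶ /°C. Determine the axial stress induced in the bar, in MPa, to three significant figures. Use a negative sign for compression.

Free thermal expansion αLΔT = 26.8e-6 · 1690 · 54.3 = 2.459 mm.
The walls engage after the gap closes; constrained expansion = 2.459 − 1.4 = 1.059 mm.
The walls impose strain ε = −(1.059)/1690 = -6.2684e-04; σ = Eε = 44500 · -6.2684e-04 = -27.89 MPa.

-27.9 MPa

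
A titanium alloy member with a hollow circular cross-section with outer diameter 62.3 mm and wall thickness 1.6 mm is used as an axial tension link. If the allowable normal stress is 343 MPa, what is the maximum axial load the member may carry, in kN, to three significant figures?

A = 305.1 mm².
P_max = σ_allow · A = 343 · 305.1 = 104700 N = 104.7 kN.

105 kN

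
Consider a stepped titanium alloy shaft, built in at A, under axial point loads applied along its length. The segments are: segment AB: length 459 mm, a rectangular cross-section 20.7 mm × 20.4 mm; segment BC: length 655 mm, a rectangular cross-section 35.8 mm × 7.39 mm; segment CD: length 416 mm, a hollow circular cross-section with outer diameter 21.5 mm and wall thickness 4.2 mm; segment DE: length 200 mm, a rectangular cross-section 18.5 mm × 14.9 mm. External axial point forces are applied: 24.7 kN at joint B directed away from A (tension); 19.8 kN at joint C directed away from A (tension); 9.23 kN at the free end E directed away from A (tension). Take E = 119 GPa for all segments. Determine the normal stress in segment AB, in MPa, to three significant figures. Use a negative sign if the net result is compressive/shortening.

127 MPa

Internal axial forces (sectioning from the free end, tension +): N_DE = 9.23 kN, N_CD = 9.23 kN, N_BC = 29.03 kN, N_AB = 53.73 kN.
A_AB = 422.3 mm².
σ_AB = N_AB/A_AB = 53730/422.3 = 127.2 MPa.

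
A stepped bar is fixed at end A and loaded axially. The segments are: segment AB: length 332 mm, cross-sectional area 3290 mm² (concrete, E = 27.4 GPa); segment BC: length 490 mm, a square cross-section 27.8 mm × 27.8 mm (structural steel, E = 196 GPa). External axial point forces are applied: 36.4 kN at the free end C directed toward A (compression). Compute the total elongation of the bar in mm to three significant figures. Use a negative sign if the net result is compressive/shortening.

-0.252 mm

Internal axial forces (sectioning from the free end, tension +): N_BC = -36.4 kN, N_AB = -36.4 kN.
A_BC = 772.8 mm².
δ_AB = -36400·332/(3290·27400) = -0.1341 mm
δ_BC = -36400·490/(772.8·196000) = -0.1177 mm
δ = Σδ_i = -0.2518 mm.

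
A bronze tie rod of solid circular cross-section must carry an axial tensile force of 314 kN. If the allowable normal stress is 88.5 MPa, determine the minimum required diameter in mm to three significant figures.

67.2 mm

Required area A ≥ P/σ_allow = 314000/88.5 = 3548 mm².
For a solid circular section, d ≥ √(4A/π) = 67.21 mm.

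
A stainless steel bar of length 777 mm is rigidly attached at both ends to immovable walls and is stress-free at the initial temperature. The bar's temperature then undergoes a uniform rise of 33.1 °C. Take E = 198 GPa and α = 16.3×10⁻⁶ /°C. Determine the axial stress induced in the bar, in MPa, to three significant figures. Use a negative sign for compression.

-107 MPa

Free thermal expansion αLΔT = 16.3e-6 · 777 · 33.1 = 0.4192 mm.
The walls impose strain ε = −(0.4192)/777 = -5.3953e-04; σ = Eε = 198000 · -5.3953e-04 = -106.8 MPa.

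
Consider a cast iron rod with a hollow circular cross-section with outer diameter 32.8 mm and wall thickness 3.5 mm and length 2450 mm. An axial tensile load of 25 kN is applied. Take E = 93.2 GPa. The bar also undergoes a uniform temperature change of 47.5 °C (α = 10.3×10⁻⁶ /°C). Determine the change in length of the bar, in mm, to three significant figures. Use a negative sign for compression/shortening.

3.24 mm

A = 322.2 mm².
δ_mech = NL/(AE) = 25000·2450/(322.2·93200) = 2.04 mm.
δ_thermal = αLΔT = 10.3e-6·2450·47.5 = 1.199 mm.
δ = δ_mech + δ_thermal = 3.239 mm.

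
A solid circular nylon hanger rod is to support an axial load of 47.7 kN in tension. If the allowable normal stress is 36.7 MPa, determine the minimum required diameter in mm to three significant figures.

40.7 mm

Required area A ≥ P/σ_allow = 47700/36.7 = 1300 mm².
For a solid circular section, d ≥ √(4A/π) = 40.68 mm.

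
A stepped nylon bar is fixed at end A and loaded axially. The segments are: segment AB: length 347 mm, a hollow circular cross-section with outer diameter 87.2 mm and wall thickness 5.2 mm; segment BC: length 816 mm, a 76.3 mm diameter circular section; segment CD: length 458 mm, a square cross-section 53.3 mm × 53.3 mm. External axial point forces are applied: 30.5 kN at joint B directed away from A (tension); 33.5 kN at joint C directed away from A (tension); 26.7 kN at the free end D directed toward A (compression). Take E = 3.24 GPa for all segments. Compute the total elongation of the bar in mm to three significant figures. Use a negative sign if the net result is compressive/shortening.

Internal axial forces (sectioning from the free end, tension +): N_CD = -26.7 kN, N_BC = 6.8 kN, N_AB = 37.3 kN.
A_AB = 1340 mm².
A_BC = 4572 mm².
A_CD = 2841 mm².
δ_AB = 37300·347/(1340·3240) = 2.982 mm
δ_BC = 6800·816/(4572·3240) = 0.3746 mm
δ_CD = -26700·458/(2841·3240) = -1.329 mm
δ = Σδ_i = 2.028 mm.

2.03 mm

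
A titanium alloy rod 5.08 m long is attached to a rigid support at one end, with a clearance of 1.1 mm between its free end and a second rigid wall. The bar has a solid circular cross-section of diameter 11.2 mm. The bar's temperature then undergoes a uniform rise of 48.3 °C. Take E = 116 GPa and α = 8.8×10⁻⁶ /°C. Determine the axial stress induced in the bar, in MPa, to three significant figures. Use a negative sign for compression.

-24.2 MPa

Free thermal expansion αLΔT = 8.8e-6 · 5080 · 48.3 = 2.159 mm.
The walls engage after the gap closes; constrained expansion = 2.159 − 1.1 = 1.059 mm.
The walls impose strain ε = −(1.059)/5080 = -2.0850e-04; σ = Eε = 116000 · -2.0850e-04 = -24.19 MPa.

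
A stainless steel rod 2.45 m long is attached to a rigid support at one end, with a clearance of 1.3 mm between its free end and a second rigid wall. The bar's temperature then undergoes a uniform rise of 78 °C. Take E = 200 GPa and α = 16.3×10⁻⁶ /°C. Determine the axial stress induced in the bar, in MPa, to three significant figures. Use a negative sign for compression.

-148 MPa

Free thermal expansion αLΔT = 16.3e-6 · 2450 · 78 = 3.115 mm.
The walls engage after the gap closes; constrained expansion = 3.115 − 1.3 = 1.815 mm.
The walls impose strain ε = −(1.815)/2450 = -7.4079e-04; σ = Eε = 200000 · -7.4079e-04 = -148.2 MPa.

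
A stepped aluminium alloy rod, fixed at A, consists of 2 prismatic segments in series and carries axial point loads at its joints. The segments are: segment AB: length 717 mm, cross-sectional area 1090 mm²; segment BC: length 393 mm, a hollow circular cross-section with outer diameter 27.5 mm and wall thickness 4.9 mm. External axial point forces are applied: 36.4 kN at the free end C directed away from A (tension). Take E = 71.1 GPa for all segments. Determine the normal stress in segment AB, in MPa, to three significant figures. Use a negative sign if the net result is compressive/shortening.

33.4 MPa

Internal axial forces (sectioning from the free end, tension +): N_BC = 36.4 kN, N_AB = 36.4 kN.
σ_AB = N_AB/A_AB = 36400/1090 = 33.39 MPa.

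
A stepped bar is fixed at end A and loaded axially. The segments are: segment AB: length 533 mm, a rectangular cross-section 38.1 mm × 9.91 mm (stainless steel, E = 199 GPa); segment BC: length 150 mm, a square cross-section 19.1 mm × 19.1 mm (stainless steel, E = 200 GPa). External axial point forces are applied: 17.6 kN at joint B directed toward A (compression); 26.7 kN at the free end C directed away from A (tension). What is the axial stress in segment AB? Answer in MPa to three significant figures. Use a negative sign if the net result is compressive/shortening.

24.1 MPa

Internal axial forces (sectioning from the free end, tension +): N_BC = 26.7 kN, N_AB = 9.1 kN.
A_AB = 377.6 mm².
σ_AB = N_AB/A_AB = 9100/377.6 = 24.1 MPa.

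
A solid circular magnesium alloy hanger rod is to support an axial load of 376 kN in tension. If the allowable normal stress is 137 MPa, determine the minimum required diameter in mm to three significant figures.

59.1 mm

Required area A ≥ P/σ_allow = 376000/137 = 2745 mm².
For a solid circular section, d ≥ √(4A/π) = 59.11 mm.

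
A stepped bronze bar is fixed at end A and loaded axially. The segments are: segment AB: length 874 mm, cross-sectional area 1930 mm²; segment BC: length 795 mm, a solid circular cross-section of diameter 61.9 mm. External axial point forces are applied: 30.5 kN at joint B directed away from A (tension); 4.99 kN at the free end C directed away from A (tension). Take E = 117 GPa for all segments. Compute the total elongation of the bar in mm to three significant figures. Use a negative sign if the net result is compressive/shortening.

0.149 mm

Internal axial forces (sectioning from the free end, tension +): N_BC = 4.99 kN, N_AB = 35.49 kN.
A_BC = 3009 mm².
δ_AB = 35490·874/(1930·117000) = 0.1374 mm
δ_BC = 4990·795/(3009·117000) = 0.01127 mm
δ = Σδ_i = 0.1486 mm.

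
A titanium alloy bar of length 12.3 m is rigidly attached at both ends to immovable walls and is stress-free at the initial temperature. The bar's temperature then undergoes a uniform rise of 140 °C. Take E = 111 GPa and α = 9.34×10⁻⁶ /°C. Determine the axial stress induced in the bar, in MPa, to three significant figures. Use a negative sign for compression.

Free thermal expansion αLΔT = 9.34e-6 · 12300 · 140 = 16.08 mm.
The walls impose strain ε = −(16.08)/12300 = -1.3076e-03; σ = Eε = 111000 · -1.3076e-03 = -145.1 MPa.

-145 MPa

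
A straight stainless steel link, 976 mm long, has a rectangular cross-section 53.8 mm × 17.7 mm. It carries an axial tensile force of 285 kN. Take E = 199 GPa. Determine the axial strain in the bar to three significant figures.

A = 952.3 mm².
σ = N/A = 299.3 MPa; ε = σ/E = 299.3/199000 = 1.504e-03.

0.00150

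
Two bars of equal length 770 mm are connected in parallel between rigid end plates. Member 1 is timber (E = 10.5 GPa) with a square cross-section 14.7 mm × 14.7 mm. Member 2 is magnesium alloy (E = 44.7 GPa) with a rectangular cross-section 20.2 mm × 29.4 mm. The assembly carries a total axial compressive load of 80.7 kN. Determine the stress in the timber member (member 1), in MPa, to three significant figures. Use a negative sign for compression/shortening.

A_1 = 216.1 mm².
A_2 = 593.9 mm².
Equal strain + equilibrium ⇒ each member carries load in proportion to AE: A₁E₁ = 2269000 N, A₂E₂ = 26550000 N, ΣAE = 28820000 N.
σ₁ = P·E₁/ΣAE = -80700·10500/28820000 = -29.41 MPa.

-29.4 MPa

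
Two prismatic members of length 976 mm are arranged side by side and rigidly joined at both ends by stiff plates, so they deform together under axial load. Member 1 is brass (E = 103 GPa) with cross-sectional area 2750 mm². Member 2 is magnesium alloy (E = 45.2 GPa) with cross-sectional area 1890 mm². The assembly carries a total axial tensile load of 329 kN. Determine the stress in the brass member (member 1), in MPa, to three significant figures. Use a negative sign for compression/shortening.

Equal strain + equilibrium ⇒ each member carries load in proportion to AE: A₁E₁ = 283200000 N, A₂E₂ = 85430000 N, ΣAE = 368700000 N.
σ₁ = P·E₁/ΣAE = 329000·103000/368700000 = 91.91 MPa.

91.9 MPa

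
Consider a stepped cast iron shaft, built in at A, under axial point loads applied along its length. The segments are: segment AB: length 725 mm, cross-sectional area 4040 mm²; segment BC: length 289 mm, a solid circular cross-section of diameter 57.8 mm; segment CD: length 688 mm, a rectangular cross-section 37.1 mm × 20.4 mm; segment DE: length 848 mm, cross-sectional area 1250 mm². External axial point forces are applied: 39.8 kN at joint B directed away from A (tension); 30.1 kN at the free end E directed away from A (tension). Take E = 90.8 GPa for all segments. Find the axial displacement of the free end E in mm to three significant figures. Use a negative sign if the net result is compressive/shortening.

Internal axial forces (sectioning from the free end, tension +): N_DE = 30.1 kN, N_CD = 30.1 kN, N_BC = 30.1 kN, N_AB = 69.9 kN.
A_BC = 2624 mm².
A_CD = 756.8 mm².
δ_AB = 69900·725/(4040·90800) = 0.1381 mm
δ_BC = 30100·289/(2624·90800) = 0.03651 mm
δ_CD = 30100·688/(756.8·90800) = 0.3013 mm
δ_DE = 30100·848/(1250·90800) = 0.2249 mm
δ = Σδ_i = 0.7009 mm.

0.701 mm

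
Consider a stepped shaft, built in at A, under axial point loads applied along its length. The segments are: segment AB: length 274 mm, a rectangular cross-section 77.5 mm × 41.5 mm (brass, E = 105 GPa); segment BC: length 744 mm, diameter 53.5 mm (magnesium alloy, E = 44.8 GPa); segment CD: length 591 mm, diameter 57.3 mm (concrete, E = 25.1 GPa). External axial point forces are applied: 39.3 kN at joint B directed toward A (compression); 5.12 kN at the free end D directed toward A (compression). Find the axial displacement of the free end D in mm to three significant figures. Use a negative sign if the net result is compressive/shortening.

-0.121 mm

Internal axial forces (sectioning from the free end, tension +): N_CD = -5.12 kN, N_BC = -5.12 kN, N_AB = -44.42 kN.
A_AB = 3216 mm².
A_BC = 2248 mm².
A_CD = 2579 mm².
δ_AB = -44420·274/(3216·105000) = -0.03604 mm
δ_BC = -5120·744/(2248·44800) = -0.03782 mm
δ_CD = -5120·591/(2579·25100) = -0.04675 mm
δ = Σδ_i = -0.1206 mm.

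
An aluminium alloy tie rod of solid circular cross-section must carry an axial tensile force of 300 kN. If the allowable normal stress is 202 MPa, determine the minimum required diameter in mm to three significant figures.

Required area A ≥ P/σ_allow = 300000/202 = 1485 mm².
For a solid circular section, d ≥ √(4A/π) = 43.49 mm.

43.5 mm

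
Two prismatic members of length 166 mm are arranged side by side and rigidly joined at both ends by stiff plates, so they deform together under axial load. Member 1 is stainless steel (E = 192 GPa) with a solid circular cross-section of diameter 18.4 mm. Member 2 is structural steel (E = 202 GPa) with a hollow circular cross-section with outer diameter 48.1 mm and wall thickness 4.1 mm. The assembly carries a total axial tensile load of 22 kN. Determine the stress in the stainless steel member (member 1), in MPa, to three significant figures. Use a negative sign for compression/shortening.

25.5 MPa

A_1 = 265.9 mm².
A_2 = 566.7 mm².
Equal strain + equilibrium ⇒ each member carries load in proportion to AE: A₁E₁ = 51050000 N, A₂E₂ = 114500000 N, ΣAE = 165500000 N.
σ₁ = P·E₁/ΣAE = 22000·192000/165500000 = 25.52 MPa.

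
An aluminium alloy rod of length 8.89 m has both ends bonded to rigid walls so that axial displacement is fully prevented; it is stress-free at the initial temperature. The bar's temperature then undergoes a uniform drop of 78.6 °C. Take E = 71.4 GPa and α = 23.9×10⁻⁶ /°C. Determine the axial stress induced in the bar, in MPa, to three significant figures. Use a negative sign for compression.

134 MPa

Free thermal expansion αLΔT = 23.9e-6 · 8890 · -78.6 = -16.7 mm.
The walls impose strain ε = −(-16.7)/8890 = 1.8785e-03; σ = Eε = 71400 · 1.8785e-03 = 134.1 MPa.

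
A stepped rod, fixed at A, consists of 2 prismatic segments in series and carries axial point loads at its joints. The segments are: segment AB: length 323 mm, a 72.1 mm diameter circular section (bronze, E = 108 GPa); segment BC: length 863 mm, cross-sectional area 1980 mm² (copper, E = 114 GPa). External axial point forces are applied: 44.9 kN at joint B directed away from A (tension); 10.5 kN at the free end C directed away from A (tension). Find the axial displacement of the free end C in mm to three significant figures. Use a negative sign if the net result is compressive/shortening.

0.0807 mm

Internal axial forces (sectioning from the free end, tension +): N_BC = 10.5 kN, N_AB = 55.4 kN.
A_AB = 4083 mm².
δ_AB = 55400·323/(4083·108000) = 0.04058 mm
δ_BC = 10500·863/(1980·114000) = 0.04014 mm
δ = Σδ_i = 0.08073 mm.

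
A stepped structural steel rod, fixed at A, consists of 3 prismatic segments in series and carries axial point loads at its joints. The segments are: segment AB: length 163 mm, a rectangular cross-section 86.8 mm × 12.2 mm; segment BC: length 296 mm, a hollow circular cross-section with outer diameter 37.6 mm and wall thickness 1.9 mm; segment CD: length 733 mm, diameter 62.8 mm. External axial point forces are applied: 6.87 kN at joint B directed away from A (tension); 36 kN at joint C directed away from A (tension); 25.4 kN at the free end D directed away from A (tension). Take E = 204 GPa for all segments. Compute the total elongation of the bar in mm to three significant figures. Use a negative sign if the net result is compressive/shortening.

Internal axial forces (sectioning from the free end, tension +): N_CD = 25.4 kN, N_BC = 61.4 kN, N_AB = 68.27 kN.
A_AB = 1059 mm².
A_BC = 213.1 mm².
A_CD = 3097 mm².
δ_AB = 68270·163/(1059·204000) = 0.05151 mm
δ_BC = 61400·296/(213.1·204000) = 0.4181 mm
δ_CD = 25400·733/(3097·204000) = 0.02946 mm
δ = Σδ_i = 0.4991 mm.

0.499 mm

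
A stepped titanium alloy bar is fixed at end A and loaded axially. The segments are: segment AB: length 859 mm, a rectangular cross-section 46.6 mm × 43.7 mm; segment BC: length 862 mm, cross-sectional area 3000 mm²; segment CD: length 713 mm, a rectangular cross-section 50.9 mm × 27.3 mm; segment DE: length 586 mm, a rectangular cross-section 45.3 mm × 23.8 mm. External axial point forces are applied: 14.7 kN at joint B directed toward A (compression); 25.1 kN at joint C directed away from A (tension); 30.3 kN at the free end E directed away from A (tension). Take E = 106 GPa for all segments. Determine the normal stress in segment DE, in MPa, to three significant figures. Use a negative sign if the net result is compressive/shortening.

Internal axial forces (sectioning from the free end, tension +): N_DE = 30.3 kN, N_CD = 30.3 kN, N_BC = 55.4 kN, N_AB = 40.7 kN.
A_DE = 1078 mm².
σ_DE = N_DE/A_DE = 30300/1078 = 28.1 MPa.

28.1 MPa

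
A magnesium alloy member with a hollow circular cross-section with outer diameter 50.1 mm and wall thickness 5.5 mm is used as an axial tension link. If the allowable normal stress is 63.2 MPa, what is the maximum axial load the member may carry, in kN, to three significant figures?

48.7 kN

A = 770.6 mm².
P_max = σ_allow · A = 63.2 · 770.6 = 48700 N = 48.7 kN.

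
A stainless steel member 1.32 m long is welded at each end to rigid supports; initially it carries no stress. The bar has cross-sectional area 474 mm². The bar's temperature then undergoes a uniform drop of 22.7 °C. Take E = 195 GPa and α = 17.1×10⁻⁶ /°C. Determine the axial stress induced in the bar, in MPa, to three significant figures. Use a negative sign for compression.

75.7 MPa

Free thermal expansion αLΔT = 17.1e-6 · 1320 · -22.7 = -0.5124 mm.
The walls impose strain ε = −(-0.5124)/1320 = 3.8817e-04; σ = Eε = 195000 · 3.8817e-04 = 75.69 MPa.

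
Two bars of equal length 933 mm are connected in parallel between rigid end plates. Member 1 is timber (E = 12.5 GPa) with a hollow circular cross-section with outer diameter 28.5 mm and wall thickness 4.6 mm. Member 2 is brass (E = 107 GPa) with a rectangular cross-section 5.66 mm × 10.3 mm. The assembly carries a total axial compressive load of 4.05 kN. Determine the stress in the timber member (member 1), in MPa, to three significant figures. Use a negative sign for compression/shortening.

A_1 = 345.4 mm².
A_2 = 58.3 mm².
Equal strain + equilibrium ⇒ each member carries load in proportion to AE: A₁E₁ = 4317000 N, A₂E₂ = 6238000 N, ΣAE = 10560000 N.
σ₁ = P·E₁/ΣAE = -4050·12500/10560000 = -4.796 MPa.

-4.80 MPa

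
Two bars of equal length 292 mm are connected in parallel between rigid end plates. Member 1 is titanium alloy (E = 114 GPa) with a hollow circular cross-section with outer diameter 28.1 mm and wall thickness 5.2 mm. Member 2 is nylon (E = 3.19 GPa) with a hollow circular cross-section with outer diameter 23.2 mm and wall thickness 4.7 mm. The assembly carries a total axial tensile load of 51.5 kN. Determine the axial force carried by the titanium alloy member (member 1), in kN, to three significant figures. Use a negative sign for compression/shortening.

A_1 = 374.1 mm².
A_2 = 273.2 mm².
Equal strain + equilibrium ⇒ each member carries load in proportion to AE: A₁E₁ = 42650000 N, A₂E₂ = 871400 N, ΣAE = 43520000 N.
F₁ = P·A₁E₁/ΣAE = 51500·42650000/43520000 = 50470 N.

50.5 kN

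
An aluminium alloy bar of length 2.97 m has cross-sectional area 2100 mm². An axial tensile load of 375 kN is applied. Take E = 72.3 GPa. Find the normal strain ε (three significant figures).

0.00247

σ = N/A = 178.6 MPa; ε = σ/E = 178.6/72300 = 2.470e-03.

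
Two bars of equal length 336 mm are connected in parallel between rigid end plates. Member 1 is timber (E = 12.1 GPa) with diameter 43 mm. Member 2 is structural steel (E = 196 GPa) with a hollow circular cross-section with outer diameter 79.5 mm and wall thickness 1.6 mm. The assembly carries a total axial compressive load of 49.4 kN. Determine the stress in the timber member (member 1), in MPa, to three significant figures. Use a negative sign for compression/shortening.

-6.34 MPa

A_1 = 1452 mm².
A_2 = 391.6 mm².
Equal strain + equilibrium ⇒ each member carries load in proportion to AE: A₁E₁ = 17570000 N, A₂E₂ = 76750000 N, ΣAE = 94320000 N.
σ₁ = P·E₁/ΣAE = -49400·12100/94320000 = -6.337 MPa.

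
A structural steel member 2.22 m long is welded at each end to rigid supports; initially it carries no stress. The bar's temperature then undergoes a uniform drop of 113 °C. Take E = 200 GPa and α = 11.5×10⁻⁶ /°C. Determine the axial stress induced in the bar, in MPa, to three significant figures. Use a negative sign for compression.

260 MPa

Free thermal expansion αLΔT = 11.5e-6 · 2220 · -113 = -2.885 mm.
The walls impose strain ε = −(-2.885)/2220 = 1.2995e-03; σ = Eε = 200000 · 1.2995e-03 = 259.9 MPa.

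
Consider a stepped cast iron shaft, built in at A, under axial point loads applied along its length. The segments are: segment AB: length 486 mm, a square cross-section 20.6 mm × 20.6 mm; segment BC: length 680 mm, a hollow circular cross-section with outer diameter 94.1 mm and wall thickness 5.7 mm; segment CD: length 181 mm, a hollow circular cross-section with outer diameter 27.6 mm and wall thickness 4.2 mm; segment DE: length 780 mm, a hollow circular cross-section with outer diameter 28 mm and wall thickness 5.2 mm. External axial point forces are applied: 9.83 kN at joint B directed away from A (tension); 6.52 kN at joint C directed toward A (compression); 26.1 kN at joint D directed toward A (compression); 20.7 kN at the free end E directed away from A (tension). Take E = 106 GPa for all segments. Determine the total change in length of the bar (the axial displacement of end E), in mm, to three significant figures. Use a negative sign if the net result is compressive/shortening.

0.308 mm

Internal axial forces (sectioning from the free end, tension +): N_DE = 20.7 kN, N_CD = -5.4 kN, N_BC = -11.92 kN, N_AB = -2.09 kN.
A_AB = 424.4 mm².
A_BC = 1583 mm².
A_CD = 308.8 mm².
A_DE = 372.5 mm².
δ_AB = -2090·486/(424.4·106000) = -0.02258 mm
δ_BC = -11920·680/(1583·106000) = -0.04831 mm
δ_CD = -5400·181/(308.8·106000) = -0.02986 mm
δ_DE = 20700·780/(372.5·106000) = 0.409 mm
δ = Σδ_i = 0.3082 mm.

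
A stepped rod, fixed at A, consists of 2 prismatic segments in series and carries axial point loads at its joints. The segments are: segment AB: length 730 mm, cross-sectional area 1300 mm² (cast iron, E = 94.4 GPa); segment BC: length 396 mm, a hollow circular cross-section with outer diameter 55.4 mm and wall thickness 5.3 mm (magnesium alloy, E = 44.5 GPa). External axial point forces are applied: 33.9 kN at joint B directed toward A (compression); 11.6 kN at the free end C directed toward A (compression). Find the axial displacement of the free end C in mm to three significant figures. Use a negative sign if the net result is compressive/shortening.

-0.394 mm

Internal axial forces (sectioning from the free end, tension +): N_BC = -11.6 kN, N_AB = -45.5 kN.
A_BC = 834.2 mm².
δ_AB = -45500·730/(1300·94400) = -0.2707 mm
δ_BC = -11600·396/(834.2·44500) = -0.1237 mm
δ = Σδ_i = -0.3944 mm.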